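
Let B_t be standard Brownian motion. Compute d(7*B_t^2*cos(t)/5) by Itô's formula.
d(7*B_t^2*cos(t)/5) = (-7*B_t^2*sin(t)/5 + 7*cos(t)/5) dt + (14*B_t*cos(t)/5) dB_t

Itô's formula for f(t, x): d f(t, B_t) = (f_t + (1/2) f_xx) dt + f_x dB_t. Compute partials of f(t, x) = 7*x^2*cos(t)/5:
  f_t(t,x)  = -7*x^2*sin(t)/5
  f_x(t,x)  = 14*x*cos(t)/5
  f_xx(t,x) = 14*cos(t)/5
Assemble drift = f_t + (1/2) f_xx = -7*x^2*sin(t)/5 + 7*cos(t)/5 and diffusion = f_x = 14*x*cos(t)/5. Substituting x = B_t:
  d(7*B_t^2*cos(t)/5) = (-7*B_t^2*sin(t)/5 + 7*cos(t)/5) dt + (14*B_t*cos(t)/5) dB_t.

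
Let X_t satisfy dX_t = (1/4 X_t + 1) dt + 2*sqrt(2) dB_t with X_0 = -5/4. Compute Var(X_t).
Var(X_t) = 16*exp(t/2) - 16

The variance V(t) = Var(X_t) satisfies V'(t) = 2 a V(t) + c^2 with V(0) = 0 (drift coefficient is linear in X, diffusion is constant). With a = 1/4, c = 2*sqrt(2), the solution is
  V(t) = (c^2 / (2 a)) * (exp(2 a t) - 1)
       = ((2*sqrt(2))^2 / (2*(1/4))) * (exp((1/2) t) - 1)
       = 16*exp(t/2) - 16.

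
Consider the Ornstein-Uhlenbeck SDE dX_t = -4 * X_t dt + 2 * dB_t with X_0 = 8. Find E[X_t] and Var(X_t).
E[X_t] = 8*exp(-4*t); Var(X_t) = 1/2 - exp(-8*t)/2

The OU SDE dX = -theta X dt + sigma dB admits the integrating factor exp(theta t): d(exp(theta t) X_t) = sigma exp(theta t) dB_t. Integrating from 0 to t:
  X_t = x_0 * exp(-theta t) + sigma * int_0^t exp(-theta (t-s)) dB_s.
The Itô integral has mean 0 and (by the Itô isometry) variance sigma^2 * int_0^t exp(-2 theta (t - s)) ds = sigma^2 * (1 - exp(-2 theta t)) / (2 theta).
With theta = 4, sigma = 2, x_0 = 8:
  E[X_t] = 8 * exp(-4 t) = 8*exp(-4*t)
  Var(X_t) = (2)^2 * (1 - exp(-2*4 t)) / (2 * 4) = 1/2 - exp(-8*t)/2.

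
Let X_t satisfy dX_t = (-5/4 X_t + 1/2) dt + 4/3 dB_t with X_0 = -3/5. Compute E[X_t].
E[X_t] = 2/5 - exp(-5*t/4)

Taking expectations and using E[dB_t] = 0, the mean m(t) = E[X_t] satisfies the ODE m'(t) = a m(t) + b with m(0) = x_0. With a = -5/4, b = 1/2, x_0 = -3/5, the solution is
  m(t) = x_0 * exp(a t) + (b/a) * (exp(a t) - 1)
       = (-3/5) * exp((-5/4) t) + ((1/2)/(-5/4)) * (exp((-5/4) t) - 1)
       = 2/5 - exp(-5*t/4).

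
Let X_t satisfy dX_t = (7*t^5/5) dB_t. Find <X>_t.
<X>_t = 49*t^11/275

For an Itô process dX_t = a(t) dt + b(t) dB_t, the quadratic variation is <X>_t = int_0^t b(s)^2 ds (the drift term does not contribute). Here b(s) = 7*s^5/5, so
  b(s)^2 = 49*s^10/25.
Integrating from 0 to t:
  <X>_t = int_0^t (49*s^10/25) ds = 49*t^11/275.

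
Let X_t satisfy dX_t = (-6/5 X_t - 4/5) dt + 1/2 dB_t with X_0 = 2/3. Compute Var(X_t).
Var(X_t) = 5/48 - 5*exp(-12*t/5)/48

The variance V(t) = Var(X_t) satisfies V'(t) = 2 a V(t) + c^2 with V(0) = 0 (drift coefficient is linear in X, diffusion is constant). With a = -6/5, c = 1/2, the solution is
  V(t) = (c^2 / (2 a)) * (exp(2 a t) - 1)
       = ((1/2)^2 / (2*(-6/5))) * (exp((-12/5) t) - 1)
       = 5/48 - 5*exp(-12*t/5)/48.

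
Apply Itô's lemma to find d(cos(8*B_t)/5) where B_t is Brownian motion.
d(cos(8*B_t)/5) = (-32*cos(8*B_t)/5) dt + (-8*sin(8*B_t)/5) dB_t

Itô's formula for f(B_t) gives d f(B_t) = f'(B_t) dB_t + (1/2) f''(B_t) dt. Compute derivatives of f(x) = cos(8*x)/5:
  f'(x)  = -8*sin(8*x)/5
  f''(x) = -64*cos(8*x)/5
Substitute x = B_t and multiply the f'' term by 1/2:
  drift     = (1/2) * (-64*cos(8*x)/5) evaluated at B_t = -32*cos(8*B_t)/5
  diffusion = (-8*sin(8*x)/5) evaluated at B_t = -8*sin(8*B_t)/5
Therefore d(cos(8*B_t)/5) = (-32*cos(8*B_t)/5) dt + (-8*sin(8*B_t)/5) dB_t.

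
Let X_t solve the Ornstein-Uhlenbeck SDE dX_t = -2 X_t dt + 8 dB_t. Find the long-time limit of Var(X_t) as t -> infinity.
lim Var(X_t) = 16

The OU SDE dX = -theta X dt + sigma dB admits the integrating factor exp(theta t): d(exp(theta t) X_t) = sigma exp(theta t) dB_t. Integrating from 0 to t gives X_t = x_0 * exp(-theta t) + sigma * int_0^t exp(-theta (t-s)) dB_s for any initial x_0. The Itô integral has variance (by the Itô isometry) sigma^2 * int_0^t exp(-2 theta (t - s)) ds = sigma^2 * (1 - exp(-2 theta t)) / (2 theta), independent of x_0.
With theta = 2, sigma = 8:
  Var(X_t) = (8)^2 * (1 - exp(-2*2 t)) / (2 * 2) = 16 - 16*exp(-4*t).
As t -> infinity, exp(-2*2 t) -> 0, so the stationary variance is sigma^2 / (2 theta) = 16.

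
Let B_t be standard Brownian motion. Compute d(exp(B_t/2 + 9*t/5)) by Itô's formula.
d(exp(B_t/2 + 9*t/5)) = (77*exp(B_t/2 + 9*t/5)/40) dt + (exp(B_t/2 + 9*t/5)/2) dB_t

Itô's formula for f(t, x): d f(t, B_t) = (f_t + (1/2) f_xx) dt + f_x dB_t. Compute partials of f(t, x) = exp(9*t/5 + x/2):
  f_t(t,x)  = 9*exp(9*t/5 + x/2)/5
  f_x(t,x)  = exp(9*t/5 + x/2)/2
  f_xx(t,x) = exp(9*t/5 + x/2)/4
Assemble drift = f_t + (1/2) f_xx = 77*exp(9*t/5 + x/2)/40 and diffusion = f_x = exp(9*t/5 + x/2)/2. Substituting x = B_t:
  d(exp(B_t/2 + 9*t/5)) = (77*exp(B_t/2 + 9*t/5)/40) dt + (exp(B_t/2 + 9*t/5)/2) dB_t.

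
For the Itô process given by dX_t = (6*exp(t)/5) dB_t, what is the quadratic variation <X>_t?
<X>_t = 18*exp(2*t)/25 - 18/25

For an Itô process dX_t = a(t) dt + b(t) dB_t, the quadratic variation is <X>_t = int_0^t b(s)^2 ds (the drift term does not contribute). Here b(s) = 6*exp(s)/5, so
  b(s)^2 = 36*exp(2*s)/25.
Integrating from 0 to t:
  <X>_t = int_0^t (36*exp(2*s)/25) ds = 18*exp(2*t)/25 - 18/25.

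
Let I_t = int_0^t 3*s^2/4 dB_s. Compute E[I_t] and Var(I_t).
E[I_t] = 0; Var(I_t) = 9*t^5/80

The Itô integral of a deterministic integrand f(s) has mean 0 because each increment f(s) * (B_{s+ds} - B_s) has mean 0. By the Itô isometry:
  Var( int_0^t f(s) dB_s ) = E[ (int_0^t f(s) dB_s)^2 ] = int_0^t f(s)^2 ds.
Here f(s) = 3*s^2/4, so f(s)^2 = 9*s^4/16. Integrate:
  int_0^t (9*s^4/16) ds = 9*t^5/80.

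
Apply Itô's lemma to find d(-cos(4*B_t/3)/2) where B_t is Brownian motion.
d(-cos(4*B_t/3)/2) = (4*cos(4*B_t/3)/9) dt + (2*sin(4*B_t/3)/3) dB_t

Itô's formula for f(B_t) gives d f(B_t) = f'(B_t) dB_t + (1/2) f''(B_t) dt. Compute derivatives of f(x) = -cos(4*x/3)/2:
  f'(x)  = 2*sin(4*x/3)/3
  f''(x) = 8*cos(4*x/3)/9
Substitute x = B_t and multiply the f'' term by 1/2:
  drift     = (1/2) * (8*cos(4*x/3)/9) evaluated at B_t = 4*cos(4*B_t/3)/9
  diffusion = (2*sin(4*x/3)/3) evaluated at B_t = 2*sin(4*B_t/3)/3
Therefore d(-cos(4*B_t/3)/2) = (4*cos(4*B_t/3)/9) dt + (2*sin(4*B_t/3)/3) dB_t.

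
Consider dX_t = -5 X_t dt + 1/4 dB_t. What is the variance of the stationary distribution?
lim Var(X_t) = 1/160

The OU SDE dX = -theta X dt + sigma dB admits the integrating factor exp(theta t): d(exp(theta t) X_t) = sigma exp(theta t) dB_t. Integrating from 0 to t gives X_t = x_0 * exp(-theta t) + sigma * int_0^t exp(-theta (t-s)) dB_s for any initial x_0. The Itô integral has variance (by the Itô isometry) sigma^2 * int_0^t exp(-2 theta (t - s)) ds = sigma^2 * (1 - exp(-2 theta t)) / (2 theta), independent of x_0.
With theta = 5, sigma = 1/4:
  Var(X_t) = (1/4)^2 * (1 - exp(-2*5 t)) / (2 * 5) = 1/160 - exp(-10*t)/160.
As t -> infinity, exp(-2*5 t) -> 0, so the stationary variance is sigma^2 / (2 theta) = 1/160.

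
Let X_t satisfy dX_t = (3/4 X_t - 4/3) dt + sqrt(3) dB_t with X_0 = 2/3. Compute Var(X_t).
Var(X_t) = 2*exp(3*t/2) - 2

The variance V(t) = Var(X_t) satisfies V'(t) = 2 a V(t) + c^2 with V(0) = 0 (drift coefficient is linear in X, diffusion is constant). With a = 3/4, c = sqrt(3), the solution is
  V(t) = (c^2 / (2 a)) * (exp(2 a t) - 1)
       = (sqrt(3)^2 / (2*(3/4))) * (exp((3/2) t) - 1)
       = 2*exp(3*t/2) - 2.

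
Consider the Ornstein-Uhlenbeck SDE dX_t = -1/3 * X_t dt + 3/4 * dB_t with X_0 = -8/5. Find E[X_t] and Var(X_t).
E[X_t] = -8*exp(-t/3)/5; Var(X_t) = 27/32 - 27*exp(-2*t/3)/32

The OU SDE dX = -theta X dt + sigma dB admits the integrating factor exp(theta t): d(exp(theta t) X_t) = sigma exp(theta t) dB_t. Integrating from 0 to t:
  X_t = x_0 * exp(-theta t) + sigma * int_0^t exp(-theta (t-s)) dB_s.
The Itô integral has mean 0 and (by the Itô isometry) variance sigma^2 * int_0^t exp(-2 theta (t - s)) ds = sigma^2 * (1 - exp(-2 theta t)) / (2 theta).
With theta = 1/3, sigma = 3/4, x_0 = -8/5:
  E[X_t] = -8/5 * exp(-1/3 t) = -8*exp(-t/3)/5
  Var(X_t) = (3/4)^2 * (1 - exp(-2*1/3 t)) / (2 * 1/3) = 27/32 - 27*exp(-2*t/3)/32.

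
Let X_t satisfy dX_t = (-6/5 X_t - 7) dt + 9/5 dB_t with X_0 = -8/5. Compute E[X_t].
E[X_t] = -35/6 + 127*exp(-6*t/5)/30

Taking expectations and using E[dB_t] = 0, the mean m(t) = E[X_t] satisfies the ODE m'(t) = a m(t) + b with m(0) = x_0. With a = -6/5, b = -7, x_0 = -8/5, the solution is
  m(t) = x_0 * exp(a t) + (b/a) * (exp(a t) - 1)
       = (-8/5) * exp((-6/5) t) + ((-7)/(-6/5)) * (exp((-6/5) t) - 1)
       = -35/6 + 127*exp(-6*t/5)/30.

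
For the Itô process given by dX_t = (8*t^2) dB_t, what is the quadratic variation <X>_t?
<X>_t = 64*t^5/5

For an Itô process dX_t = a(t) dt + b(t) dB_t, the quadratic variation is <X>_t = int_0^t b(s)^2 ds (the drift term does not contribute). Here b(s) = 8*s^2, so
  b(s)^2 = 64*s^4.
Integrating from 0 to t:
  <X>_t = int_0^t (64*s^4) ds = 64*t^5/5.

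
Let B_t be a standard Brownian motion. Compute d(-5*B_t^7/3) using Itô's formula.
d(-5*B_t^7/3) = (-35*B_t^5) dt + (-35*B_t^6/3) dB_t

Itô's formula for f(B_t) gives d f(B_t) = f'(B_t) dB_t + (1/2) f''(B_t) dt. Compute derivatives of f(x) = -5*x^7/3:
  f'(x)  = -35*x^6/3
  f''(x) = -70*x^5
Substitute x = B_t and multiply the f'' term by 1/2:
  drift     = (1/2) * (-70*x^5) evaluated at B_t = -35*B_t^5
  diffusion = (-35*x^6/3) evaluated at B_t = -35*B_t^6/3
Therefore d(-5*B_t^7/3) = (-35*B_t^5) dt + (-35*B_t^6/3) dB_t.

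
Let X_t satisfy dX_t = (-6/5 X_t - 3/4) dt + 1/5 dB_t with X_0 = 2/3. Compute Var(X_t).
Var(X_t) = 1/60 - exp(-12*t/5)/60

The variance V(t) = Var(X_t) satisfies V'(t) = 2 a V(t) + c^2 with V(0) = 0 (drift coefficient is linear in X, diffusion is constant). With a = -6/5, c = 1/5, the solution is
  V(t) = (c^2 / (2 a)) * (exp(2 a t) - 1)
       = ((1/5)^2 / (2*(-6/5))) * (exp((-12/5) t) - 1)
       = 1/60 - exp(-12*t/5)/60.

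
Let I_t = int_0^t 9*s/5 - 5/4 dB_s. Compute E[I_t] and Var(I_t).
E[I_t] = 0; Var(I_t) = t*(432*t^2 - 900*t + 625)/400

The Itô integral of a deterministic integrand f(s) has mean 0 because each increment f(s) * (B_{s+ds} - B_s) has mean 0. By the Itô isometry:
  Var( int_0^t f(s) dB_s ) = E[ (int_0^t f(s) dB_s)^2 ] = int_0^t f(s)^2 ds.
Here f(s) = 9*s/5 - 5/4, so f(s)^2 = (36*s - 25)^2/400. Integrate:
  int_0^t ((36*s - 25)^2/400) ds = t*(432*t^2 - 900*t + 625)/400.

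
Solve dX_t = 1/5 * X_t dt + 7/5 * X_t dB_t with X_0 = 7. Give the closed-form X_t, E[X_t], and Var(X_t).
X_t = 7 * exp((-39/50) t + (7/5) B_t); E[X_t] = 7*exp(t/5); Var(X_t) = 49*(exp(49*t/25) - 1)*exp(2*t/5)

For GBM dX = mu X dt + sigma X dB with X_0 = x_0, apply Itô to Y = log X: dY = (mu - sigma^2/2) dt + sigma dB, so Y_t = log(x_0) + (mu - sigma^2/2) t + sigma B_t and hence X_t = x_0 * exp((mu - sigma^2/2) t + sigma B_t).
With mu = 1/5, sigma = 7/5, x_0 = 7, this gives:
  X_t = 7 * exp((-39/50) * t + (7/5) * B_t).
Since sigma*B_t ~ Normal(0, sigma^2 t), E[exp(sigma*B_t)] = exp(sigma^2 t / 2); so E[X_t] = x_0 * exp((mu - sigma^2/2) t) * exp(sigma^2 t / 2) = x_0 * exp(mu t) = 7*exp(t/5).
Var(X_t) = E[X_t^2] - (E[X_t])^2 = x_0^2 * exp(2 mu t) * (exp(sigma^2 t) - 1) = 49*(exp(49*t/25) - 1)*exp(2*t/5).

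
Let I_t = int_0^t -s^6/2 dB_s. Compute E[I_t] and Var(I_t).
E[I_t] = 0; Var(I_t) = t^13/52

The Itô integral of a deterministic integrand f(s) has mean 0 because each increment f(s) * (B_{s+ds} - B_s) has mean 0. By the Itô isometry:
  Var( int_0^t f(s) dB_s ) = E[ (int_0^t f(s) dB_s)^2 ] = int_0^t f(s)^2 ds.
Here f(s) = -s^6/2, so f(s)^2 = s^12/4. Integrate:
  int_0^t (s^12/4) ds = t^13/52.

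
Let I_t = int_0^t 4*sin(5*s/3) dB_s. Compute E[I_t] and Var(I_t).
E[I_t] = 0; Var(I_t) = 8*t - 12*sin(10*t/3)/5

The Itô integral of a deterministic integrand f(s) has mean 0 because each increment f(s) * (B_{s+ds} - B_s) has mean 0. By the Itô isometry:
  Var( int_0^t f(s) dB_s ) = E[ (int_0^t f(s) dB_s)^2 ] = int_0^t f(s)^2 ds.
Here f(s) = 4*sin(5*s/3), so f(s)^2 = 16*sin(5*s/3)^2. Integrate:
  int_0^t (16*sin(5*s/3)^2) ds = 8*t - 12*sin(10*t/3)/5.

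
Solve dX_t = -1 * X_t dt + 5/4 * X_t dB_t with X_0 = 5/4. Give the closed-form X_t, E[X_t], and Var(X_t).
X_t = 5/4 * exp((-57/32) t + (5/4) B_t); E[X_t] = 5*exp(-t)/4; Var(X_t) = (25*exp(25*t/16) - 25)*exp(-2*t)/16

For GBM dX = mu X dt + sigma X dB with X_0 = x_0, apply Itô to Y = log X: dY = (mu - sigma^2/2) dt + sigma dB, so Y_t = log(x_0) + (mu - sigma^2/2) t + sigma B_t and hence X_t = x_0 * exp((mu - sigma^2/2) t + sigma B_t).
With mu = -1, sigma = 5/4, x_0 = 5/4, this gives:
  X_t = 5/4 * exp((-57/32) * t + (5/4) * B_t).
Since sigma*B_t ~ Normal(0, sigma^2 t), E[exp(sigma*B_t)] = exp(sigma^2 t / 2); so E[X_t] = x_0 * exp((mu - sigma^2/2) t) * exp(sigma^2 t / 2) = x_0 * exp(mu t) = 5*exp(-t)/4.
Var(X_t) = E[X_t^2] - (E[X_t])^2 = x_0^2 * exp(2 mu t) * (exp(sigma^2 t) - 1) = (25*exp(25*t/16) - 25)*exp(-2*t)/16.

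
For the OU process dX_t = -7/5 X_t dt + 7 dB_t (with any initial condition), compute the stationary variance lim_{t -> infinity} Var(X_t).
lim Var(X_t) = 35/2

The OU SDE dX = -theta X dt + sigma dB admits the integrating factor exp(theta t): d(exp(theta t) X_t) = sigma exp(theta t) dB_t. Integrating from 0 to t gives X_t = x_0 * exp(-theta t) + sigma * int_0^t exp(-theta (t-s)) dB_s for any initial x_0. The Itô integral has variance (by the Itô isometry) sigma^2 * int_0^t exp(-2 theta (t - s)) ds = sigma^2 * (1 - exp(-2 theta t)) / (2 theta), independent of x_0.
With theta = 7/5, sigma = 7:
  Var(X_t) = (7)^2 * (1 - exp(-2*7/5 t)) / (2 * 7/5) = 35/2 - 35*exp(-14*t/5)/2.
As t -> infinity, exp(-2*7/5 t) -> 0, so the stationary variance is sigma^2 / (2 theta) = 35/2.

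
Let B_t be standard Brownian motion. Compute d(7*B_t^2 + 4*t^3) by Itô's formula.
d(7*B_t^2 + 4*t^3) = (12*t^2 + 7) dt + (14*B_t) dB_t

Itô's formula for f(t, x): d f(t, B_t) = (f_t + (1/2) f_xx) dt + f_x dB_t. Compute partials of f(t, x) = 4*t^3 + 7*x^2:
  f_t(t,x)  = 12*t^2
  f_x(t,x)  = 14*x
  f_xx(t,x) = 14
Assemble drift = f_t + (1/2) f_xx = 12*t^2 + 7 and diffusion = f_x = 14*x. Substituting x = B_t:
  d(7*B_t^2 + 4*t^3) = (12*t^2 + 7) dt + (14*B_t) dB_t.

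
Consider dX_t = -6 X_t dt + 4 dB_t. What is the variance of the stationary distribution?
lim Var(X_t) = 4/3

The OU SDE dX = -theta X dt + sigma dB admits the integrating factor exp(theta t): d(exp(theta t) X_t) = sigma exp(theta t) dB_t. Integrating from 0 to t gives X_t = x_0 * exp(-theta t) + sigma * int_0^t exp(-theta (t-s)) dB_s for any initial x_0. The Itô integral has variance (by the Itô isometry) sigma^2 * int_0^t exp(-2 theta (t - s)) ds = sigma^2 * (1 - exp(-2 theta t)) / (2 theta), independent of x_0.
With theta = 6, sigma = 4:
  Var(X_t) = (4)^2 * (1 - exp(-2*6 t)) / (2 * 6) = 4/3 - 4*exp(-12*t)/3.
As t -> infinity, exp(-2*6 t) -> 0, so the stationary variance is sigma^2 / (2 theta) = 4/3.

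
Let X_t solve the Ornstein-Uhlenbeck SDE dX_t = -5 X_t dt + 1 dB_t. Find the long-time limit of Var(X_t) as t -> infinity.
lim Var(X_t) = 1/10

The OU SDE dX = -theta X dt + sigma dB admits the integrating factor exp(theta t): d(exp(theta t) X_t) = sigma exp(theta t) dB_t. Integrating from 0 to t gives X_t = x_0 * exp(-theta t) + sigma * int_0^t exp(-theta (t-s)) dB_s for any initial x_0. The Itô integral has variance (by the Itô isometry) sigma^2 * int_0^t exp(-2 theta (t - s)) ds = sigma^2 * (1 - exp(-2 theta t)) / (2 theta), independent of x_0.
With theta = 5, sigma = 1:
  Var(X_t) = (1)^2 * (1 - exp(-2*5 t)) / (2 * 5) = 1/10 - exp(-10*t)/10.
As t -> infinity, exp(-2*5 t) -> 0, so the stationary variance is sigma^2 / (2 theta) = 1/10.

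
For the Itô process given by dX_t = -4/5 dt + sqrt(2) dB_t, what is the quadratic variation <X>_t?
<X>_t = 2*t

For an Itô process dX_t = a(t) dt + b(t) dB_t, the quadratic variation is <X>_t = int_0^t b(s)^2 ds (the drift term does not contribute). Here b(s) = sqrt(2), so
  b(s)^2 = 2.
Integrating from 0 to t:
  <X>_t = int_0^t (2) ds = 2*t.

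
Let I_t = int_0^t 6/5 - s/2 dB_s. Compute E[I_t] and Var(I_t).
E[I_t] = 0; Var(I_t) = t*(25*t^2 - 180*t + 432)/300

The Itô integral of a deterministic integrand f(s) has mean 0 because each increment f(s) * (B_{s+ds} - B_s) has mean 0. By the Itô isometry:
  Var( int_0^t f(s) dB_s ) = E[ (int_0^t f(s) dB_s)^2 ] = int_0^t f(s)^2 ds.
Here f(s) = 6/5 - s/2, so f(s)^2 = (5*s - 12)^2/100. Integrate:
  int_0^t ((5*s - 12)^2/100) ds = t*(25*t^2 - 180*t + 432)/300.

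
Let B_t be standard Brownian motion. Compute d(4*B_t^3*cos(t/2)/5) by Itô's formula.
d(4*B_t^3*cos(t/2)/5) = (2*B_t*(-B_t^2*sin(t/2) + 6*cos(t/2))/5) dt + (12*B_t^2*cos(t/2)/5) dB_t

Itô's formula for f(t, x): d f(t, B_t) = (f_t + (1/2) f_xx) dt + f_x dB_t. Compute partials of f(t, x) = 4*x^3*cos(t/2)/5:
  f_t(t,x)  = -2*x^3*sin(t/2)/5
  f_x(t,x)  = 12*x^2*cos(t/2)/5
  f_xx(t,x) = 24*x*cos(t/2)/5
Assemble drift = f_t + (1/2) f_xx = 2*x*(-x^2*sin(t/2) + 6*cos(t/2))/5 and diffusion = f_x = 12*x^2*cos(t/2)/5. Substituting x = B_t:
  d(4*B_t^3*cos(t/2)/5) = (2*B_t*(-B_t^2*sin(t/2) + 6*cos(t/2))/5) dt + (12*B_t^2*cos(t/2)/5) dB_t.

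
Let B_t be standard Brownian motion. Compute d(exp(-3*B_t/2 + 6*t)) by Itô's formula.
d(exp(-3*B_t/2 + 6*t)) = (57*exp(-3*B_t/2 + 6*t)/8) dt + (-3*exp(-3*B_t/2 + 6*t)/2) dB_t

Itô's formula for f(t, x): d f(t, B_t) = (f_t + (1/2) f_xx) dt + f_x dB_t. Compute partials of f(t, x) = exp(6*t - 3*x/2):
  f_t(t,x)  = 6*exp(6*t - 3*x/2)
  f_x(t,x)  = -3*exp(6*t - 3*x/2)/2
  f_xx(t,x) = 9*exp(6*t - 3*x/2)/4
Assemble drift = f_t + (1/2) f_xx = 57*exp(6*t - 3*x/2)/8 and diffusion = f_x = -3*exp(6*t - 3*x/2)/2. Substituting x = B_t:
  d(exp(-3*B_t/2 + 6*t)) = (57*exp(-3*B_t/2 + 6*t)/8) dt + (-3*exp(-3*B_t/2 + 6*t)/2) dB_t.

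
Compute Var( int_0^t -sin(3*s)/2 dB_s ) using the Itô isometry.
Var = t/8 - sin(6*t)/48

The Itô integral of a deterministic integrand f(s) has mean 0 because each increment f(s) * (B_{s+ds} - B_s) has mean 0. By the Itô isometry:
  Var( int_0^t f(s) dB_s ) = E[ (int_0^t f(s) dB_s)^2 ] = int_0^t f(s)^2 ds.
Here f(s) = -sin(3*s)/2, so f(s)^2 = sin(3*s)^2/4. Integrate:
  int_0^t (sin(3*s)^2/4) ds = t/8 - sin(6*t)/48.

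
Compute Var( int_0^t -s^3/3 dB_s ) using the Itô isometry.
Var = t^7/63

The Itô integral of a deterministic integrand f(s) has mean 0 because each increment f(s) * (B_{s+ds} - B_s) has mean 0. By the Itô isometry:
  Var( int_0^t f(s) dB_s ) = E[ (int_0^t f(s) dB_s)^2 ] = int_0^t f(s)^2 ds.
Here f(s) = -s^3/3, so f(s)^2 = s^6/9. Integrate:
  int_0^t (s^6/9) ds = t^7/63.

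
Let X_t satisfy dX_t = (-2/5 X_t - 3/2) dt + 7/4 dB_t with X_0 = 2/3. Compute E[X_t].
E[X_t] = -15/4 + 53*exp(-2*t/5)/12

Taking expectations and using E[dB_t] = 0, the mean m(t) = E[X_t] satisfies the ODE m'(t) = a m(t) + b with m(0) = x_0. With a = -2/5, b = -3/2, x_0 = 2/3, the solution is
  m(t) = x_0 * exp(a t) + (b/a) * (exp(a t) - 1)
       = (2/3) * exp((-2/5) t) + ((-3/2)/(-2/5)) * (exp((-2/5) t) - 1)
       = -15/4 + 53*exp(-2*t/5)/12.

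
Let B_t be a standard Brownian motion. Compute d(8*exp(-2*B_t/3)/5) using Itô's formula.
d(8*exp(-2*B_t/3)/5) = (16*exp(-2*B_t/3)/45) dt + (-16*exp(-2*B_t/3)/15) dB_t

Itô's formula for f(B_t) gives d f(B_t) = f'(B_t) dB_t + (1/2) f''(B_t) dt. Compute derivatives of f(x) = 8*exp(-2*x/3)/5:
  f'(x)  = -16*exp(-2*x/3)/15
  f''(x) = 32*exp(-2*x/3)/45
Substitute x = B_t and multiply the f'' term by 1/2:
  drift     = (1/2) * (32*exp(-2*x/3)/45) evaluated at B_t = 16*exp(-2*B_t/3)/45
  diffusion = (-16*exp(-2*x/3)/15) evaluated at B_t = -16*exp(-2*B_t/3)/15
Therefore d(8*exp(-2*B_t/3)/5) = (16*exp(-2*B_t/3)/45) dt + (-16*exp(-2*B_t/3)/15) dB_t.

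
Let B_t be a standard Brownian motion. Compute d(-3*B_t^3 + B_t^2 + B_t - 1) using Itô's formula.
d(-3*B_t^3 + B_t^2 + B_t - 1) = (1 - 9*B_t) dt + (-9*B_t^2 + 2*B_t + 1) dB_t

Itô's formula for f(B_t) gives d f(B_t) = f'(B_t) dB_t + (1/2) f''(B_t) dt. Compute derivatives of f(x) = -3*x^3 + x^2 + x - 1:
  f'(x)  = -9*x^2 + 2*x + 1
  f''(x) = 2 - 18*x
Substitute x = B_t and multiply the f'' term by 1/2:
  drift     = (1/2) * (2 - 18*x) evaluated at B_t = 1 - 9*B_t
  diffusion = (-9*x^2 + 2*x + 1) evaluated at B_t = -9*B_t^2 + 2*B_t + 1
Therefore d(-3*B_t^3 + B_t^2 + B_t - 1) = (1 - 9*B_t) dt + (-9*B_t^2 + 2*B_t + 1) dB_t.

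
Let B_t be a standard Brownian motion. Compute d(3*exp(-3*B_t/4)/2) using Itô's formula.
d(3*exp(-3*B_t/4)/2) = (27*exp(-3*B_t/4)/64) dt + (-9*exp(-3*B_t/4)/8) dB_t

Itô's formula for f(B_t) gives d f(B_t) = f'(B_t) dB_t + (1/2) f''(B_t) dt. Compute derivatives of f(x) = 3*exp(-3*x/4)/2:
  f'(x)  = -9*exp(-3*x/4)/8
  f''(x) = 27*exp(-3*x/4)/32
Substitute x = B_t and multiply the f'' term by 1/2:
  drift     = (1/2) * (27*exp(-3*x/4)/32) evaluated at B_t = 27*exp(-3*B_t/4)/64
  diffusion = (-9*exp(-3*x/4)/8) evaluated at B_t = -9*exp(-3*B_t/4)/8
Therefore d(3*exp(-3*B_t/4)/2) = (27*exp(-3*B_t/4)/64) dt + (-9*exp(-3*B_t/4)/8) dB_t.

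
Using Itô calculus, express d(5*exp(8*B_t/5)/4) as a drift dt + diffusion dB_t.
d(5*exp(8*B_t/5)/4) = (8*exp(8*B_t/5)/5) dt + (2*exp(8*B_t/5)) dB_t

Itô's formula for f(B_t) gives d f(B_t) = f'(B_t) dB_t + (1/2) f''(B_t) dt. Compute derivatives of f(x) = 5*exp(8*x/5)/4:
  f'(x)  = 2*exp(8*x/5)
  f''(x) = 16*exp(8*x/5)/5
Substitute x = B_t and multiply the f'' term by 1/2:
  drift     = (1/2) * (16*exp(8*x/5)/5) evaluated at B_t = 8*exp(8*B_t/5)/5
  diffusion = (2*exp(8*x/5)) evaluated at B_t = 2*exp(8*B_t/5)
Therefore d(5*exp(8*B_t/5)/4) = (8*exp(8*B_t/5)/5) dt + (2*exp(8*B_t/5)) dB_t.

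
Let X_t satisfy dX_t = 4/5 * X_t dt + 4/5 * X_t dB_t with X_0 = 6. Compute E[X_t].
E[X_t] = 6*exp(4*t/5)

For GBM dX = mu X dt + sigma X dB with X_0 = x_0, apply Itô to Y = log X: dY = (mu - sigma^2/2) dt + sigma dB, so Y_t = log(x_0) + (mu - sigma^2/2) t + sigma B_t and hence X_t = x_0 * exp((mu - sigma^2/2) t + sigma B_t).
With mu = 4/5, sigma = 4/5, x_0 = 6, this gives:
  X_t = 6 * exp((12/25) * t + (4/5) * B_t).
Since sigma*B_t ~ Normal(0, sigma^2 t), E[exp(sigma*B_t)] = exp(sigma^2 t / 2); so E[X_t] = x_0 * exp((mu - sigma^2/2) t) * exp(sigma^2 t / 2) = x_0 * exp(mu t) = 6*exp(4*t/5).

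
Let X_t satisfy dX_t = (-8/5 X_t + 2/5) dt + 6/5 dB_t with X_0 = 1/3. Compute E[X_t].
E[X_t] = 1/4 + exp(-8*t/5)/12

Taking expectations and using E[dB_t] = 0, the mean m(t) = E[X_t] satisfies the ODE m'(t) = a m(t) + b with m(0) = x_0. With a = -8/5, b = 2/5, x_0 = 1/3, the solution is
  m(t) = x_0 * exp(a t) + (b/a) * (exp(a t) - 1)
       = (1/3) * exp((-8/5) t) + ((2/5)/(-8/5)) * (exp((-8/5) t) - 1)
       = 1/4 + exp(-8*t/5)/12.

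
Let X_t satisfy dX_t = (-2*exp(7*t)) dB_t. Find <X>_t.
<X>_t = 2*exp(14*t)/7 - 2/7

For an Itô process dX_t = a(t) dt + b(t) dB_t, the quadratic variation is <X>_t = int_0^t b(s)^2 ds (the drift term does not contribute). Here b(s) = -2*exp(7*s), so
  b(s)^2 = 4*exp(14*s).
Integrating from 0 to t:
  <X>_t = int_0^t (4*exp(14*s)) ds = 2*exp(14*t)/7 - 2/7.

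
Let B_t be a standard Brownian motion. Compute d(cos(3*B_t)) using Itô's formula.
d(cos(3*B_t)) = (-9*cos(3*B_t)/2) dt + (-3*sin(3*B_t)) dB_t

Itô's formula for f(B_t) gives d f(B_t) = f'(B_t) dB_t + (1/2) f''(B_t) dt. Compute derivatives of f(x) = cos(3*x):
  f'(x)  = -3*sin(3*x)
  f''(x) = -9*cos(3*x)
Substitute x = B_t and multiply the f'' term by 1/2:
  drift     = (1/2) * (-9*cos(3*x)) evaluated at B_t = -9*cos(3*B_t)/2
  diffusion = (-3*sin(3*x)) evaluated at B_t = -3*sin(3*B_t)
Therefore d(cos(3*B_t)) = (-9*cos(3*B_t)/2) dt + (-3*sin(3*B_t)) dB_t.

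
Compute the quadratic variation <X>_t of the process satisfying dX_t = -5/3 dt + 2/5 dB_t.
<X>_t = 4*t/25

For an Itô process dX_t = a(t) dt + b(t) dB_t, the quadratic variation is <X>_t = int_0^t b(s)^2 ds (the drift term does not contribute). Here b(s) = 2/5, so
  b(s)^2 = 4/25.
Integrating from 0 to t:
  <X>_t = int_0^t (4/25) ds = 4*t/25.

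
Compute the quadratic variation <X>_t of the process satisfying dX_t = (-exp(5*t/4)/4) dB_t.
<X>_t = exp(5*t/2)/40 - 1/40

For an Itô process dX_t = a(t) dt + b(t) dB_t, the quadratic variation is <X>_t = int_0^t b(s)^2 ds (the drift term does not contribute). Here b(s) = -exp(5*s/4)/4, so
  b(s)^2 = exp(5*s/2)/16.
Integrating from 0 to t:
  <X>_t = int_0^t (exp(5*s/2)/16) ds = exp(5*t/2)/40 - 1/40.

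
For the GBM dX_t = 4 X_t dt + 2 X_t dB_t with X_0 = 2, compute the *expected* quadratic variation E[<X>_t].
E[<X>_t] = 4*exp(12*t)/3 - 4/3

<X>_t = int_0^t (2 * X_s)^2 ds. Taking expectation inside the integral: E[<X>_t] = 2^2 * int_0^t E[X_s^2] ds. For GBM, E[X_s^2] = x_0^2 * exp((2 mu + sigma^2) s). Integrating:
  E[<X>_t] = 2^2 * 2^2 * (exp((2*4 + 2^2) t) - 1) / (2*4 + 2^2)
           = 2^2 * 2^2 * (exp(12 t) - 1) / 12 = 4*exp(12*t)/3 - 4/3.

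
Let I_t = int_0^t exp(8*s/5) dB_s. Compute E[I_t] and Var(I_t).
E[I_t] = 0; Var(I_t) = 5*exp(16*t/5)/16 - 5/16

The Itô integral of a deterministic integrand f(s) has mean 0 because each increment f(s) * (B_{s+ds} - B_s) has mean 0. By the Itô isometry:
  Var( int_0^t f(s) dB_s ) = E[ (int_0^t f(s) dB_s)^2 ] = int_0^t f(s)^2 ds.
Here f(s) = exp(8*s/5), so f(s)^2 = exp(16*s/5). Integrate:
  int_0^t (exp(16*s/5)) ds = 5*exp(16*t/5)/16 - 5/16.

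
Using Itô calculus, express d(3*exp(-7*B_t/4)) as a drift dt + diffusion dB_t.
d(3*exp(-7*B_t/4)) = (147*exp(-7*B_t/4)/32) dt + (-21*exp(-7*B_t/4)/4) dB_t

Itô's formula for f(B_t) gives d f(B_t) = f'(B_t) dB_t + (1/2) f''(B_t) dt. Compute derivatives of f(x) = 3*exp(-7*x/4):
  f'(x)  = -21*exp(-7*x/4)/4
  f''(x) = 147*exp(-7*x/4)/16
Substitute x = B_t and multiply the f'' term by 1/2:
  drift     = (1/2) * (147*exp(-7*x/4)/16) evaluated at B_t = 147*exp(-7*B_t/4)/32
  diffusion = (-21*exp(-7*x/4)/4) evaluated at B_t = -21*exp(-7*B_t/4)/4
Therefore d(3*exp(-7*B_t/4)) = (147*exp(-7*B_t/4)/32) dt + (-21*exp(-7*B_t/4)/4) dB_t.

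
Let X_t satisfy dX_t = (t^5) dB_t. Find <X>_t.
<X>_t = t^11/11

For an Itô process dX_t = a(t) dt + b(t) dB_t, the quadratic variation is <X>_t = int_0^t b(s)^2 ds (the drift term does not contribute). Here b(s) = s^5, so
  b(s)^2 = s^10.
Integrating from 0 to t:
  <X>_t = int_0^t (s^10) ds = t^11/11.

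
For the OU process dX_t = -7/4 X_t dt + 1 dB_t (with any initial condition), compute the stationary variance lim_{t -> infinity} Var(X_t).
lim Var(X_t) = 2/7

The OU SDE dX = -theta X dt + sigma dB admits the integrating factor exp(theta t): d(exp(theta t) X_t) = sigma exp(theta t) dB_t. Integrating from 0 to t gives X_t = x_0 * exp(-theta t) + sigma * int_0^t exp(-theta (t-s)) dB_s for any initial x_0. The Itô integral has variance (by the Itô isometry) sigma^2 * int_0^t exp(-2 theta (t - s)) ds = sigma^2 * (1 - exp(-2 theta t)) / (2 theta), independent of x_0.
With theta = 7/4, sigma = 1:
  Var(X_t) = (1)^2 * (1 - exp(-2*7/4 t)) / (2 * 7/4) = 2/7 - 2*exp(-7*t/2)/7.
As t -> infinity, exp(-2*7/4 t) -> 0, so the stationary variance is sigma^2 / (2 theta) = 2/7.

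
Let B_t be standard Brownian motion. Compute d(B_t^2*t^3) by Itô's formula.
d(B_t^2*t^3) = (t^2*(3*B_t^2 + t)) dt + (2*B_t*t^3) dB_t

Itô's formula for f(t, x): d f(t, B_t) = (f_t + (1/2) f_xx) dt + f_x dB_t. Compute partials of f(t, x) = t^3*x^2:
  f_t(t,x)  = 3*t^2*x^2
  f_x(t,x)  = 2*t^3*x
  f_xx(t,x) = 2*t^3
Assemble drift = f_t + (1/2) f_xx = t^2*(t + 3*x^2) and diffusion = f_x = 2*t^3*x. Substituting x = B_t:
  d(B_t^2*t^3) = (t^2*(3*B_t^2 + t)) dt + (2*B_t*t^3) dB_t.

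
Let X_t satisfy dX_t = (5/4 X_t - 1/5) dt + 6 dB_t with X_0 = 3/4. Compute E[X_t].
E[X_t] = 59*exp(5*t/4)/100 + 4/25

Taking expectations and using E[dB_t] = 0, the mean m(t) = E[X_t] satisfies the ODE m'(t) = a m(t) + b with m(0) = x_0. With a = 5/4, b = -1/5, x_0 = 3/4, the solution is
  m(t) = x_0 * exp(a t) + (b/a) * (exp(a t) - 1)
       = (3/4) * exp((5/4) t) + ((-1/5)/(5/4)) * (exp((5/4) t) - 1)
       = 59*exp(5*t/4)/100 + 4/25.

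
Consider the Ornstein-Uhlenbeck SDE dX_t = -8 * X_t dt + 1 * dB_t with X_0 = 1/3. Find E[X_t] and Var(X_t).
E[X_t] = exp(-8*t)/3; Var(X_t) = 1/16 - exp(-16*t)/16

The OU SDE dX = -theta X dt + sigma dB admits the integrating factor exp(theta t): d(exp(theta t) X_t) = sigma exp(theta t) dB_t. Integrating from 0 to t:
  X_t = x_0 * exp(-theta t) + sigma * int_0^t exp(-theta (t-s)) dB_s.
The Itô integral has mean 0 and (by the Itô isometry) variance sigma^2 * int_0^t exp(-2 theta (t - s)) ds = sigma^2 * (1 - exp(-2 theta t)) / (2 theta).
With theta = 8, sigma = 1, x_0 = 1/3:
  E[X_t] = 1/3 * exp(-8 t) = exp(-8*t)/3
  Var(X_t) = (1)^2 * (1 - exp(-2*8 t)) / (2 * 8) = 1/16 - exp(-16*t)/16.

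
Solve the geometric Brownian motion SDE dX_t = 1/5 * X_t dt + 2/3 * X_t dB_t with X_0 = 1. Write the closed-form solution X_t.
X_t = 1 * exp((-1/45) * t + (2/3) * B_t)

For GBM dX = mu X dt + sigma X dB with X_0 = x_0, apply Itô to Y = log X: dY = (mu - sigma^2/2) dt + sigma dB, so Y_t = log(x_0) + (mu - sigma^2/2) t + sigma B_t and hence X_t = x_0 * exp((mu - sigma^2/2) t + sigma B_t).
With mu = 1/5, sigma = 2/3, x_0 = 1, this gives:
  X_t = 1 * exp((-1/45) * t + (2/3) * B_t).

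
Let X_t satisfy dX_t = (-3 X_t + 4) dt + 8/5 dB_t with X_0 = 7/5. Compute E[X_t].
E[X_t] = 4/3 + exp(-3*t)/15

Taking expectations and using E[dB_t] = 0, the mean m(t) = E[X_t] satisfies the ODE m'(t) = a m(t) + b with m(0) = x_0. With a = -3, b = 4, x_0 = 7/5, the solution is
  m(t) = x_0 * exp(a t) + (b/a) * (exp(a t) - 1)
       = (7/5) * exp((-3) t) + (4/(-3)) * (exp((-3) t) - 1)
       = 4/3 + exp(-3*t)/15.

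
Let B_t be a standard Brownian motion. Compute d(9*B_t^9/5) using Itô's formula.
d(9*B_t^9/5) = (324*B_t^7/5) dt + (81*B_t^8/5) dB_t

Itô's formula for f(B_t) gives d f(B_t) = f'(B_t) dB_t + (1/2) f''(B_t) dt. Compute derivatives of f(x) = 9*x^9/5:
  f'(x)  = 81*x^8/5
  f''(x) = 648*x^7/5
Substitute x = B_t and multiply the f'' term by 1/2:
  drift     = (1/2) * (648*x^7/5) evaluated at B_t = 324*B_t^7/5
  diffusion = (81*x^8/5) evaluated at B_t = 81*B_t^8/5
Therefore d(9*B_t^9/5) = (324*B_t^7/5) dt + (81*B_t^8/5) dB_t.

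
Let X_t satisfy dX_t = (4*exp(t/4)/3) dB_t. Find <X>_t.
<X>_t = 32*exp(t/2)/9 - 32/9

For an Itô process dX_t = a(t) dt + b(t) dB_t, the quadratic variation is <X>_t = int_0^t b(s)^2 ds (the drift term does not contribute). Here b(s) = 4*exp(s/4)/3, so
  b(s)^2 = 16*exp(s/2)/9.
Integrating from 0 to t:
  <X>_t = int_0^t (16*exp(s/2)/9) ds = 32*exp(t/2)/9 - 32/9.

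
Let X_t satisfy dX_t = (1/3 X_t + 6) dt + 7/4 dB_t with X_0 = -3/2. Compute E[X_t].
E[X_t] = 33*exp(t/3)/2 - 18

Taking expectations and using E[dB_t] = 0, the mean m(t) = E[X_t] satisfies the ODE m'(t) = a m(t) + b with m(0) = x_0. With a = 1/3, b = 6, x_0 = -3/2, the solution is
  m(t) = x_0 * exp(a t) + (b/a) * (exp(a t) - 1)
       = (-3/2) * exp((1/3) t) + (6/(1/3)) * (exp((1/3) t) - 1)
       = 33*exp(t/3)/2 - 18.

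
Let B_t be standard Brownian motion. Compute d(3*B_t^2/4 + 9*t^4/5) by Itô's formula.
d(3*B_t^2/4 + 9*t^4/5) = (36*t^3/5 + 3/4) dt + (3*B_t/2) dB_t

Itô's formula for f(t, x): d f(t, B_t) = (f_t + (1/2) f_xx) dt + f_x dB_t. Compute partials of f(t, x) = 9*t^4/5 + 3*x^2/4:
  f_t(t,x)  = 36*t^3/5
  f_x(t,x)  = 3*x/2
  f_xx(t,x) = 3/2
Assemble drift = f_t + (1/2) f_xx = 36*t^3/5 + 3/4 and diffusion = f_x = 3*x/2. Substituting x = B_t:
  d(3*B_t^2/4 + 9*t^4/5) = (36*t^3/5 + 3/4) dt + (3*B_t/2) dB_t.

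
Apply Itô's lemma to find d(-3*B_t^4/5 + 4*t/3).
d(-3*B_t^4/5 + 4*t/3) = (4/3 - 18*B_t^2/5) dt + (-12*B_t^3/5) dB_t

Itô's formula for f(t, x): d f(t, B_t) = (f_t + (1/2) f_xx) dt + f_x dB_t. Compute partials of f(t, x) = 4*t/3 - 3*x^4/5:
  f_t(t,x)  = 4/3
  f_x(t,x)  = -12*x^3/5
  f_xx(t,x) = -36*x^2/5
Assemble drift = f_t + (1/2) f_xx = 4/3 - 18*x^2/5 and diffusion = f_x = -12*x^3/5. Substituting x = B_t:
  d(-3*B_t^4/5 + 4*t/3) = (4/3 - 18*B_t^2/5) dt + (-12*B_t^3/5) dB_t.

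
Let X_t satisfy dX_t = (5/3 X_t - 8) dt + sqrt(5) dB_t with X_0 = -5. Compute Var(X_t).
Var(X_t) = 3*exp(10*t/3)/2 - 3/2

The variance V(t) = Var(X_t) satisfies V'(t) = 2 a V(t) + c^2 with V(0) = 0 (drift coefficient is linear in X, diffusion is constant). With a = 5/3, c = sqrt(5), the solution is
  V(t) = (c^2 / (2 a)) * (exp(2 a t) - 1)
       = (sqrt(5)^2 / (2*(5/3))) * (exp((10/3) t) - 1)
       = 3*exp(10*t/3)/2 - 3/2.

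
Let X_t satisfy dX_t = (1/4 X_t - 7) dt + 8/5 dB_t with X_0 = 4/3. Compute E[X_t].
E[X_t] = 28 - 80*exp(t/4)/3

Taking expectations and using E[dB_t] = 0, the mean m(t) = E[X_t] satisfies the ODE m'(t) = a m(t) + b with m(0) = x_0. With a = 1/4, b = -7, x_0 = 4/3, the solution is
  m(t) = x_0 * exp(a t) + (b/a) * (exp(a t) - 1)
       = (4/3) * exp((1/4) t) + ((-7)/(1/4)) * (exp((1/4) t) - 1)
       = 28 - 80*exp(t/4)/3.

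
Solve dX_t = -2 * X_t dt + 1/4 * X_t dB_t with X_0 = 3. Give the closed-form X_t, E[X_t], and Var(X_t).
X_t = 3 * exp((-65/32) t + (1/4) B_t); E[X_t] = 3*exp(-2*t); Var(X_t) = (9*exp(t/16) - 9)*exp(-4*t)

For GBM dX = mu X dt + sigma X dB with X_0 = x_0, apply Itô to Y = log X: dY = (mu - sigma^2/2) dt + sigma dB, so Y_t = log(x_0) + (mu - sigma^2/2) t + sigma B_t and hence X_t = x_0 * exp((mu - sigma^2/2) t + sigma B_t).
With mu = -2, sigma = 1/4, x_0 = 3, this gives:
  X_t = 3 * exp((-65/32) * t + (1/4) * B_t).
Since sigma*B_t ~ Normal(0, sigma^2 t), E[exp(sigma*B_t)] = exp(sigma^2 t / 2); so E[X_t] = x_0 * exp((mu - sigma^2/2) t) * exp(sigma^2 t / 2) = x_0 * exp(mu t) = 3*exp(-2*t).
Var(X_t) = E[X_t^2] - (E[X_t])^2 = x_0^2 * exp(2 mu t) * (exp(sigma^2 t) - 1) = (9*exp(t/16) - 9)*exp(-4*t).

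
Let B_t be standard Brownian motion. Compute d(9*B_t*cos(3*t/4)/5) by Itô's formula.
d(9*B_t*cos(3*t/4)/5) = (-27*B_t*sin(3*t/4)/20) dt + (9*cos(3*t/4)/5) dB_t

Itô's formula for f(t, x): d f(t, B_t) = (f_t + (1/2) f_xx) dt + f_x dB_t. Compute partials of f(t, x) = 9*x*cos(3*t/4)/5:
  f_t(t,x)  = -27*x*sin(3*t/4)/20
  f_x(t,x)  = 9*cos(3*t/4)/5
  f_xx(t,x) = 0
Assemble drift = f_t + (1/2) f_xx = -27*x*sin(3*t/4)/20 and diffusion = f_x = 9*cos(3*t/4)/5. Substituting x = B_t:
  d(9*B_t*cos(3*t/4)/5) = (-27*B_t*sin(3*t/4)/20) dt + (9*cos(3*t/4)/5) dB_t.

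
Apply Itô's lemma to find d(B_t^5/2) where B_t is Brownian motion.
d(B_t^5/2) = (5*B_t^3) dt + (5*B_t^4/2) dB_t

Itô's formula for f(B_t) gives d f(B_t) = f'(B_t) dB_t + (1/2) f''(B_t) dt. Compute derivatives of f(x) = x^5/2:
  f'(x)  = 5*x^4/2
  f''(x) = 10*x^3
Substitute x = B_t and multiply the f'' term by 1/2:
  drift     = (1/2) * (10*x^3) evaluated at B_t = 5*B_t^3
  diffusion = (5*x^4/2) evaluated at B_t = 5*B_t^4/2
Therefore d(B_t^5/2) = (5*B_t^3) dt + (5*B_t^4/2) dB_t.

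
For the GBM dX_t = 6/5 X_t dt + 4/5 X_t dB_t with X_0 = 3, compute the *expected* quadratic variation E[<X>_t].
E[<X>_t] = 36*exp(76*t/25)/19 - 36/19

<X>_t = int_0^t ((4/5) * X_s)^2 ds. Taking expectation inside the integral: E[<X>_t] = (4/5)^2 * int_0^t E[X_s^2] ds. For GBM, E[X_s^2] = x_0^2 * exp((2 mu + sigma^2) s). Integrating:
  E[<X>_t] = (4/5)^2 * 3^2 * (exp((2*(6/5) + (4/5)^2) t) - 1) / (2*(6/5) + (4/5)^2)
           = (4/5)^2 * 3^2 * (exp((76/25) t) - 1) / (76/25) = 36*exp(76*t/25)/19 - 36/19.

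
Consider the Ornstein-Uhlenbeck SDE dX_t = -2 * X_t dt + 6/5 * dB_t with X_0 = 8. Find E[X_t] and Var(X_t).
E[X_t] = 8*exp(-2*t); Var(X_t) = 9/25 - 9*exp(-4*t)/25

The OU SDE dX = -theta X dt + sigma dB admits the integrating factor exp(theta t): d(exp(theta t) X_t) = sigma exp(theta t) dB_t. Integrating from 0 to t:
  X_t = x_0 * exp(-theta t) + sigma * int_0^t exp(-theta (t-s)) dB_s.
The Itô integral has mean 0 and (by the Itô isometry) variance sigma^2 * int_0^t exp(-2 theta (t - s)) ds = sigma^2 * (1 - exp(-2 theta t)) / (2 theta).
With theta = 2, sigma = 6/5, x_0 = 8:
  E[X_t] = 8 * exp(-2 t) = 8*exp(-2*t)
  Var(X_t) = (6/5)^2 * (1 - exp(-2*2 t)) / (2 * 2) = 9/25 - 9*exp(-4*t)/25.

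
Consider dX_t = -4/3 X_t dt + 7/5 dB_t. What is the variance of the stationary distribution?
lim Var(X_t) = 147/200

The OU SDE dX = -theta X dt + sigma dB admits the integrating factor exp(theta t): d(exp(theta t) X_t) = sigma exp(theta t) dB_t. Integrating from 0 to t gives X_t = x_0 * exp(-theta t) + sigma * int_0^t exp(-theta (t-s)) dB_s for any initial x_0. The Itô integral has variance (by the Itô isometry) sigma^2 * int_0^t exp(-2 theta (t - s)) ds = sigma^2 * (1 - exp(-2 theta t)) / (2 theta), independent of x_0.
With theta = 4/3, sigma = 7/5:
  Var(X_t) = (7/5)^2 * (1 - exp(-2*4/3 t)) / (2 * 4/3) = 147/200 - 147*exp(-8*t/3)/200.
As t -> infinity, exp(-2*4/3 t) -> 0, so the stationary variance is sigma^2 / (2 theta) = 147/200.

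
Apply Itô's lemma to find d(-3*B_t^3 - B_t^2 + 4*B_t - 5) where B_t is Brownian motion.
d(-3*B_t^3 - B_t^2 + 4*B_t - 5) = (-9*B_t - 1) dt + (-9*B_t^2 - 2*B_t + 4) dB_t

Itô's formula for f(B_t) gives d f(B_t) = f'(B_t) dB_t + (1/2) f''(B_t) dt. Compute derivatives of f(x) = -3*x^3 - x^2 + 4*x - 5:
  f'(x)  = -9*x^2 - 2*x + 4
  f''(x) = -18*x - 2
Substitute x = B_t and multiply the f'' term by 1/2:
  drift     = (1/2) * (-18*x - 2) evaluated at B_t = -9*B_t - 1
  diffusion = (-9*x^2 - 2*x + 4) evaluated at B_t = -9*B_t^2 - 2*B_t + 4
Therefore d(-3*B_t^3 - B_t^2 + 4*B_t - 5) = (-9*B_t - 1) dt + (-9*B_t^2 - 2*B_t + 4) dB_t.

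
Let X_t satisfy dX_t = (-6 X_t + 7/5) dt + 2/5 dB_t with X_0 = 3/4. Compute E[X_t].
E[X_t] = 7/30 + 31*exp(-6*t)/60

Taking expectations and using E[dB_t] = 0, the mean m(t) = E[X_t] satisfies the ODE m'(t) = a m(t) + b with m(0) = x_0. With a = -6, b = 7/5, x_0 = 3/4, the solution is
  m(t) = x_0 * exp(a t) + (b/a) * (exp(a t) - 1)
       = (3/4) * exp((-6) t) + ((7/5)/(-6)) * (exp((-6) t) - 1)
       = 7/30 + 31*exp(-6*t)/60.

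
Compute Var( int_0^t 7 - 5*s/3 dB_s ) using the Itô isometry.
Var = t*(25*t^2 - 315*t + 1323)/27

The Itô integral of a deterministic integrand f(s) has mean 0 because each increment f(s) * (B_{s+ds} - B_s) has mean 0. By the Itô isometry:
  Var( int_0^t f(s) dB_s ) = E[ (int_0^t f(s) dB_s)^2 ] = int_0^t f(s)^2 ds.
Here f(s) = 7 - 5*s/3, so f(s)^2 = (5*s - 21)^2/9. Integrate:
  int_0^t ((5*s - 21)^2/9) ds = t*(25*t^2 - 315*t + 1323)/27.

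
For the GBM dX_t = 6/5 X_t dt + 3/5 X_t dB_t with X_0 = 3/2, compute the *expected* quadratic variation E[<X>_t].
E[<X>_t] = 27*exp(69*t/25)/92 - 27/92

<X>_t = int_0^t ((3/5) * X_s)^2 ds. Taking expectation inside the integral: E[<X>_t] = (3/5)^2 * int_0^t E[X_s^2] ds. For GBM, E[X_s^2] = x_0^2 * exp((2 mu + sigma^2) s). Integrating:
  E[<X>_t] = (3/5)^2 * (3/2)^2 * (exp((2*(6/5) + (3/5)^2) t) - 1) / (2*(6/5) + (3/5)^2)
           = (3/5)^2 * (3/2)^2 * (exp((69/25) t) - 1) / (69/25) = 27*exp(69*t/25)/92 - 27/92.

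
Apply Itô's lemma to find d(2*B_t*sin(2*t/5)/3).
d(2*B_t*sin(2*t/5)/3) = (4*B_t*cos(2*t/5)/15) dt + (2*sin(2*t/5)/3) dB_t

Itô's formula for f(t, x): d f(t, B_t) = (f_t + (1/2) f_xx) dt + f_x dB_t. Compute partials of f(t, x) = 2*x*sin(2*t/5)/3:
  f_t(t,x)  = 4*x*cos(2*t/5)/15
  f_x(t,x)  = 2*sin(2*t/5)/3
  f_xx(t,x) = 0
Assemble drift = f_t + (1/2) f_xx = 4*x*cos(2*t/5)/15 and diffusion = f_x = 2*sin(2*t/5)/3. Substituting x = B_t:
  d(2*B_t*sin(2*t/5)/3) = (4*B_t*cos(2*t/5)/15) dt + (2*sin(2*t/5)/3) dB_t.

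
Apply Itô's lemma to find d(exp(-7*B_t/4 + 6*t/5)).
d(exp(-7*B_t/4 + 6*t/5)) = (437*exp(-7*B_t/4 + 6*t/5)/160) dt + (-7*exp(-7*B_t/4 + 6*t/5)/4) dB_t

Itô's formula for f(t, x): d f(t, B_t) = (f_t + (1/2) f_xx) dt + f_x dB_t. Compute partials of f(t, x) = exp(6*t/5 - 7*x/4):
  f_t(t,x)  = 6*exp(6*t/5 - 7*x/4)/5
  f_x(t,x)  = -7*exp(6*t/5 - 7*x/4)/4
  f_xx(t,x) = 49*exp(6*t/5 - 7*x/4)/16
Assemble drift = f_t + (1/2) f_xx = 437*exp(6*t/5 - 7*x/4)/160 and diffusion = f_x = -7*exp(6*t/5 - 7*x/4)/4. Substituting x = B_t:
  d(exp(-7*B_t/4 + 6*t/5)) = (437*exp(-7*B_t/4 + 6*t/5)/160) dt + (-7*exp(-7*B_t/4 + 6*t/5)/4) dB_t.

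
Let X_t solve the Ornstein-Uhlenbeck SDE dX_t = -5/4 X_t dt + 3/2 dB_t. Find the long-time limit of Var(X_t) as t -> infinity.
lim Var(X_t) = 9/10

The OU SDE dX = -theta X dt + sigma dB admits the integrating factor exp(theta t): d(exp(theta t) X_t) = sigma exp(theta t) dB_t. Integrating from 0 to t gives X_t = x_0 * exp(-theta t) + sigma * int_0^t exp(-theta (t-s)) dB_s for any initial x_0. The Itô integral has variance (by the Itô isometry) sigma^2 * int_0^t exp(-2 theta (t - s)) ds = sigma^2 * (1 - exp(-2 theta t)) / (2 theta), independent of x_0.
With theta = 5/4, sigma = 3/2:
  Var(X_t) = (3/2)^2 * (1 - exp(-2*5/4 t)) / (2 * 5/4) = 9/10 - 9*exp(-5*t/2)/10.
As t -> infinity, exp(-2*5/4 t) -> 0, so the stationary variance is sigma^2 / (2 theta) = 9/10.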